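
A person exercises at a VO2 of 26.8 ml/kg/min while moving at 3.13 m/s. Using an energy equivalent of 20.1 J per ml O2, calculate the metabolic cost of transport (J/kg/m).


Power per kg = VO2 * 20.1 / 60
Power per kg = 26.8 * 20.1 / 60 = 8.9780 W/kg
Cost = power_per_kg / speed
Cost = 8.9780 / 3.13
Cost = 2.8684


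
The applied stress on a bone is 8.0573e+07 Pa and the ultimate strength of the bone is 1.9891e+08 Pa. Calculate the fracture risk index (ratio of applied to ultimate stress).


FRI = applied / ultimate
FRI = 8.0573e+07 / 1.9891e+08
FRI = 0.4051


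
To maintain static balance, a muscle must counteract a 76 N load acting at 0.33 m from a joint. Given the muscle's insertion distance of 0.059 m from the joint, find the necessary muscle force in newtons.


F_muscle = W * d_load / d_muscle
F_muscle = 76 * 0.33 / 0.059
Numerator = 25.0800
F_muscle = 425.0847


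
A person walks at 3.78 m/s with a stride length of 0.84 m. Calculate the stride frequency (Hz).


f = v / stride_length
f = 3.78 / 0.84
f = 4.5000


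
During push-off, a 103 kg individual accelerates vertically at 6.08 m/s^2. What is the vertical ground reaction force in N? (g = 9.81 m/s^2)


GRF = m * (g + a)
GRF = 103 * (9.81 + 6.08)
GRF = 103 * 15.8900
GRF = 1636.6700


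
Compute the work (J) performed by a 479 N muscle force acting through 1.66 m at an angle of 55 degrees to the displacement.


W = F * d * cos(theta)
theta = 55 deg = 0.9599 rad
cos(theta) = 0.5736
W = 479 * 1.66 * 0.5736
W = 456.0736


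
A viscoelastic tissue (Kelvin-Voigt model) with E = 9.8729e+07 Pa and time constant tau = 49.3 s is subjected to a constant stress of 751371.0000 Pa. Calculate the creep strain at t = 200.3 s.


epsilon(t) = (sigma/E) * (1 - exp(-t/tau))
sigma/E = 751371.0000 / 9.8729e+07 = 0.0076
exp(-t/tau) = exp(-200.3 / 49.3) = 0.0172
epsilon = 0.0076 * (1 - 0.0172)
epsilon = 0.0075


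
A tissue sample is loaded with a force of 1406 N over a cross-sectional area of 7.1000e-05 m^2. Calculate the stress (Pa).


stress = F / A
stress = 1406 / 7.1000e-05
stress = 1.9803e+07


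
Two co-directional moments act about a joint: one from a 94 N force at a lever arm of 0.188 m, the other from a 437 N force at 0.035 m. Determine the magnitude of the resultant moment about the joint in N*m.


M = F1 * d1 + F2 * d2
M = 94 * 0.188 + 437 * 0.035
M = 17.6720 + 15.2950
M = 32.9670


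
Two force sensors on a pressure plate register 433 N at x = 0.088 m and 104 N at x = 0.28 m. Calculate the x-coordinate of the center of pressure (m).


COP_x = (F1*x1 + F2*x2) / (F1 + F2)
COP_x = (433*0.088 + 104*0.28) / (433 + 104)
Numerator = 67.2240
Denominator = 537
COP_x = 0.1252


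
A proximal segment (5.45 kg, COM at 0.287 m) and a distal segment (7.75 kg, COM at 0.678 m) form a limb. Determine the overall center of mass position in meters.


COM = (m1*x1 + m2*x2) / (m1 + m2)
COM = (5.45*0.287 + 7.75*0.678) / (5.45 + 7.75)
Numerator = 6.8186
Denominator = 13.2000
COM = 0.5166


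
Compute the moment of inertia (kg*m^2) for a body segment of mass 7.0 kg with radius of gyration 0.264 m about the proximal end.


I = m * k^2
I = 7.0 * 0.264^2
k^2 = 0.0697
I = 0.4879


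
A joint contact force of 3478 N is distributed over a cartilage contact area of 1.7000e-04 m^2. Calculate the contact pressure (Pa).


P = F / A
P = 3478 / 1.7000e-04
P = 2.0459e+07


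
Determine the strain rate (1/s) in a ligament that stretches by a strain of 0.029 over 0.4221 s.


strain_rate = delta_strain / delta_t
strain_rate = 0.029 / 0.4221
strain_rate = 0.0687


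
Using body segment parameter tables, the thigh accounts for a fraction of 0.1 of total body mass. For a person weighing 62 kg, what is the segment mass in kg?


m_segment = body_mass * fraction
m_segment = 62 * 0.1
m_segment = 6.2000


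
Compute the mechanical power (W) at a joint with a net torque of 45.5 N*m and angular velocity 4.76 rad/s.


P = M * omega
P = 45.5 * 4.76
P = 216.5800


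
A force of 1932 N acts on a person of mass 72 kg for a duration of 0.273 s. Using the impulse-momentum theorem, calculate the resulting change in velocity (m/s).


J = F * dt = 1932 * 0.273 = 527.4360 N*s
delta_v = J / m
delta_v = 527.4360 / 72
delta_v = 7.3255


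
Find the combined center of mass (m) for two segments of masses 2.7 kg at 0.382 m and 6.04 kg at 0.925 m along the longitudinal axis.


COM = (m1*x1 + m2*x2) / (m1 + m2)
COM = (2.7*0.382 + 6.04*0.925) / (2.7 + 6.04)
Numerator = 6.6184
Denominator = 8.7400
COM = 0.7573


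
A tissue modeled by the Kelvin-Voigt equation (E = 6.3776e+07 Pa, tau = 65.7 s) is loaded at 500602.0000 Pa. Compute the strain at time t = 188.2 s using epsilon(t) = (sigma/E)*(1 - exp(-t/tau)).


epsilon(t) = (sigma/E) * (1 - exp(-t/tau))
sigma/E = 500602.0000 / 6.3776e+07 = 0.0078
exp(-t/tau) = exp(-188.2 / 65.7) = 0.0570
epsilon = 0.0078 * (1 - 0.0570)
epsilon = 0.0074


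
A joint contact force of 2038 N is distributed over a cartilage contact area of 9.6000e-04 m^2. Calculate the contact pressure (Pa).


P = F / A
P = 2038 / 9.6000e-04
P = 2.1229e+06


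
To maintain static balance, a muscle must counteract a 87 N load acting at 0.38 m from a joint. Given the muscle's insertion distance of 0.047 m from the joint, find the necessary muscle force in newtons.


F_muscle = W * d_load / d_muscle
F_muscle = 87 * 0.38 / 0.047
Numerator = 33.0600
F_muscle = 703.4043


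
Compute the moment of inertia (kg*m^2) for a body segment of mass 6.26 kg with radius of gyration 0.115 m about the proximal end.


I = m * k^2
I = 6.26 * 0.115^2
k^2 = 0.0132
I = 0.0828


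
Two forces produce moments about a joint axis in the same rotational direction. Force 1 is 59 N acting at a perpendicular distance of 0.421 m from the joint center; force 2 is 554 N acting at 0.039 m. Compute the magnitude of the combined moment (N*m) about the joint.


M = F1 * d1 + F2 * d2
M = 59 * 0.421 + 554 * 0.039
M = 24.8390 + 21.6060
M = 46.4450


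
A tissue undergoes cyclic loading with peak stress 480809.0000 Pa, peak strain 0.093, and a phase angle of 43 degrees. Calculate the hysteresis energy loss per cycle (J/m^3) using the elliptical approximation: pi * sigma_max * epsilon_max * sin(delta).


E_loss = pi * sigma_max * epsilon_max * sin(delta)
delta = 43 deg = 0.7505 rad
sin(delta) = 0.6820
E_loss = pi * 480809.0000 * 0.093 * 0.6820
E_loss = 95805.1246


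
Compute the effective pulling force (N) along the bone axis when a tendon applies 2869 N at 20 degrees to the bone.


F_eff = F_tendon * cos(theta)
theta = 20 deg = 0.3491 rad
cos(theta) = 0.9397
F_eff = 2869 * 0.9397
F_eff = 2695.9781


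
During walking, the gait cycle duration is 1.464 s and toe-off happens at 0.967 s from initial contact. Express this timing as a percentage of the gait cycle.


pct = (event_time / cycle_time) * 100
pct = (0.967 / 1.464) * 100
ratio = 0.6605
pct = 66.0519


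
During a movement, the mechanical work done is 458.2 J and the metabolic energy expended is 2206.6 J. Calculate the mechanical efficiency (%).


eta = (W_mech / E_meta) * 100
eta = (458.2 / 2206.6) * 100
ratio = 0.2076
eta = 20.7650


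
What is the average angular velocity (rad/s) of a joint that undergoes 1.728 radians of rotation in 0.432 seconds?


omega = delta_theta / delta_t
omega = 1.728 / 0.432
omega = 4.0000


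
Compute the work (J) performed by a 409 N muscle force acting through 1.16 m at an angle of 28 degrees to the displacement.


W = F * d * cos(theta)
theta = 28 deg = 0.4887 rad
cos(theta) = 0.8829
W = 409 * 1.16 * 0.8829
W = 418.9057


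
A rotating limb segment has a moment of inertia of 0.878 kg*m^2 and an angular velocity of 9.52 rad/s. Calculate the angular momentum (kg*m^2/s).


L = I * omega
L = 0.878 * 9.52
L = 8.3586


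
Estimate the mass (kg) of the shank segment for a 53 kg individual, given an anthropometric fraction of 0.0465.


m_segment = body_mass * fraction
m_segment = 53 * 0.0465
m_segment = 2.4645


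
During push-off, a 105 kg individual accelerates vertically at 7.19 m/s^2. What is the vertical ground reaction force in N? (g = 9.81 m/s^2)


GRF = m * (g + a)
GRF = 105 * (9.81 + 7.19)
GRF = 105 * 17.0000
GRF = 1785.0000


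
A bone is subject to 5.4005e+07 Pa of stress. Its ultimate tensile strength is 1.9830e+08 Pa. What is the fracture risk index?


FRI = applied / ultimate
FRI = 5.4005e+07 / 1.9830e+08
FRI = 0.2723


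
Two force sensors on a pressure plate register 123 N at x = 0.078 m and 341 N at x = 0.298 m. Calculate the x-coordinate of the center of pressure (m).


COP_x = (F1*x1 + F2*x2) / (F1 + F2)
COP_x = (123*0.078 + 341*0.298) / (123 + 341)
Numerator = 111.2120
Denominator = 464
COP_x = 0.2397


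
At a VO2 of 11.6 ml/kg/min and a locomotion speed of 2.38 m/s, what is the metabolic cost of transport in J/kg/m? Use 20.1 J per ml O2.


Power per kg = VO2 * 20.1 / 60
Power per kg = 11.6 * 20.1 / 60 = 3.8860 W/kg
Cost = power_per_kg / speed
Cost = 3.8860 / 2.38
Cost = 1.6328


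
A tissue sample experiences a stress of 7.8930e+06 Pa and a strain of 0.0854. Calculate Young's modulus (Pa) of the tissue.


E = stress / strain
E = 7.8930e+06 / 0.0854
E = 9.2424e+07


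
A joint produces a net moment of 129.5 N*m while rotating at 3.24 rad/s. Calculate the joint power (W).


P = M * omega
P = 129.5 * 3.24
P = 419.5800


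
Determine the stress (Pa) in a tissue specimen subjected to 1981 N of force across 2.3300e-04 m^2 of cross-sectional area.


stress = F / A
stress = 1981 / 2.3300e-04
stress = 8.5021e+06


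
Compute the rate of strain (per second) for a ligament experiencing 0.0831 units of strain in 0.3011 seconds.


strain_rate = delta_strain / delta_t
strain_rate = 0.0831 / 0.3011
strain_rate = 0.2760


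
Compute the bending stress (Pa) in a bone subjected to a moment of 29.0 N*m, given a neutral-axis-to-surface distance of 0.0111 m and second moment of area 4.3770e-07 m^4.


sigma = M * c / I
sigma = 29.0 * 0.0111 / 4.3770e-07
M * c = 0.3219
sigma = 735435.2296


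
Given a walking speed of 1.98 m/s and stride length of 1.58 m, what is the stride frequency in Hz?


f = v / stride_length
f = 1.98 / 1.58
f = 1.2532


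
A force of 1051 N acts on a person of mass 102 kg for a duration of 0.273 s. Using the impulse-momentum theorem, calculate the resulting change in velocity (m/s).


J = F * dt = 1051 * 0.273 = 286.9230 N*s
delta_v = J / m
delta_v = 286.9230 / 102
delta_v = 2.8130


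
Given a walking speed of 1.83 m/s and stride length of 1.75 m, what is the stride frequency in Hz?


f = v / stride_length
f = 1.83 / 1.75
f = 1.0457


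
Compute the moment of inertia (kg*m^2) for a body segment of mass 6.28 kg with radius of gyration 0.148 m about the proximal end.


I = m * k^2
I = 6.28 * 0.148^2
k^2 = 0.0219
I = 0.1376


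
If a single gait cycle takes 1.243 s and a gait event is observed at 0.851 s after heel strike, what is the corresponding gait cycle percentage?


pct = (event_time / cycle_time) * 100
pct = (0.851 / 1.243) * 100
ratio = 0.6846
pct = 68.4634


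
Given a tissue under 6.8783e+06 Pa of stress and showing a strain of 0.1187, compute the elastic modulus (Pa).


E = stress / strain
E = 6.8783e+06 / 0.1187
E = 5.7947e+07


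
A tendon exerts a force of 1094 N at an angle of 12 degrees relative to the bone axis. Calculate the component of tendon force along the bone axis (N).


F_eff = F_tendon * cos(theta)
theta = 12 deg = 0.2094 rad
cos(theta) = 0.9781
F_eff = 1094 * 0.9781
F_eff = 1070.0935


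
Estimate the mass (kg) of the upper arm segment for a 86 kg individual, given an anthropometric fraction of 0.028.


m_segment = body_mass * fraction
m_segment = 86 * 0.028
m_segment = 2.4080


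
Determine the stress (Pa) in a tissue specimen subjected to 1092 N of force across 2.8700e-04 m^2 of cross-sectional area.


stress = F / A
stress = 1092 / 2.8700e-04
stress = 3.8049e+06


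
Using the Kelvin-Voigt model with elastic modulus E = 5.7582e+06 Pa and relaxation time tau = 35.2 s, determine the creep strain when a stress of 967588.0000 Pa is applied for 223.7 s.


epsilon(t) = (sigma/E) * (1 - exp(-t/tau))
sigma/E = 967588.0000 / 5.7582e+06 = 0.1680
exp(-t/tau) = exp(-223.7 / 35.2) = 0.0017
epsilon = 0.1680 * (1 - 0.0017)
epsilon = 0.1677


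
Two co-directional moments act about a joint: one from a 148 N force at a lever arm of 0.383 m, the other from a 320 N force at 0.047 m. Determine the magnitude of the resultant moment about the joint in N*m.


M = F1 * d1 + F2 * d2
M = 148 * 0.383 + 320 * 0.047
M = 56.6840 + 15.0400
M = 71.7240


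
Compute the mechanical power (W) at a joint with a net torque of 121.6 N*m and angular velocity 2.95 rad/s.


P = M * omega
P = 121.6 * 2.95
P = 358.7200


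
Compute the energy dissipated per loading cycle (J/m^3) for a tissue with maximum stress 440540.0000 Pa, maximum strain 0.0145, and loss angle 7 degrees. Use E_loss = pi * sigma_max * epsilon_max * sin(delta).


E_loss = pi * sigma_max * epsilon_max * sin(delta)
delta = 7 deg = 0.1222 rad
sin(delta) = 0.1219
E_loss = pi * 440540.0000 * 0.0145 * 0.1219
E_loss = 2445.6691


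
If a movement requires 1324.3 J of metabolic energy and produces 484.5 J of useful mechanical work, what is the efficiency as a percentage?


eta = (W_mech / E_meta) * 100
eta = (484.5 / 1324.3) * 100
ratio = 0.3659
eta = 36.5854


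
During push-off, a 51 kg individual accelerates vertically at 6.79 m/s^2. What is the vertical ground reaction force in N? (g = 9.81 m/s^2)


GRF = m * (g + a)
GRF = 51 * (9.81 + 6.79)
GRF = 51 * 16.6000
GRF = 846.6000


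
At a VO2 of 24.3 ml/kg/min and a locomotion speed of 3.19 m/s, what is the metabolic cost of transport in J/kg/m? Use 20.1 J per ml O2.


Power per kg = VO2 * 20.1 / 60
Power per kg = 24.3 * 20.1 / 60 = 8.1405 W/kg
Cost = power_per_kg / speed
Cost = 8.1405 / 3.19
Cost = 2.5519


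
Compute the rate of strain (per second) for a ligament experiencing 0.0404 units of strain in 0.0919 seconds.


strain_rate = delta_strain / delta_t
strain_rate = 0.0404 / 0.0919
strain_rate = 0.4396


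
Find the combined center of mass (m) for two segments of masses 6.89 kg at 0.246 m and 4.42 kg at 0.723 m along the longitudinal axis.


COM = (m1*x1 + m2*x2) / (m1 + m2)
COM = (6.89*0.246 + 4.42*0.723) / (6.89 + 4.42)
Numerator = 4.8906
Denominator = 11.3100
COM = 0.4324


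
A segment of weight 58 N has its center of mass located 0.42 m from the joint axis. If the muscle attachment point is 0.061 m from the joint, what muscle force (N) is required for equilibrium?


F_muscle = W * d_load / d_muscle
F_muscle = 58 * 0.42 / 0.061
Numerator = 24.3600
F_muscle = 399.3443


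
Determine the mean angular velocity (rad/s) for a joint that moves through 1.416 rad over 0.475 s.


omega = delta_theta / delta_t
omega = 1.416 / 0.475
omega = 2.9811


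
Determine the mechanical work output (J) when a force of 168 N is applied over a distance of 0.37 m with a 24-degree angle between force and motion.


W = F * d * cos(theta)
theta = 24 deg = 0.4189 rad
cos(theta) = 0.9135
W = 168 * 0.37 * 0.9135
W = 56.7860


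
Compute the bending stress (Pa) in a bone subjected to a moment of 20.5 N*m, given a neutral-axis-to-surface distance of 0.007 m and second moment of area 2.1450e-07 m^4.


sigma = M * c / I
sigma = 20.5 * 0.007 / 2.1450e-07
M * c = 0.1435
sigma = 668997.6690


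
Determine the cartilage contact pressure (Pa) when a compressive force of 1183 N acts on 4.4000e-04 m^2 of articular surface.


P = F / A
P = 1183 / 4.4000e-04
P = 2.6886e+06


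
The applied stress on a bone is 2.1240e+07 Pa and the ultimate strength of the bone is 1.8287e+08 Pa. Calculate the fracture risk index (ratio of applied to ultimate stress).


FRI = applied / ultimate
FRI = 2.1240e+07 / 1.8287e+08
FRI = 0.1161


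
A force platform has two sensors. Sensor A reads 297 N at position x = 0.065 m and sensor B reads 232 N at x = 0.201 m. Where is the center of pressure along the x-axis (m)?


COP_x = (F1*x1 + F2*x2) / (F1 + F2)
COP_x = (297*0.065 + 232*0.201) / (297 + 232)
Numerator = 65.9370
Denominator = 529
COP_x = 0.1246


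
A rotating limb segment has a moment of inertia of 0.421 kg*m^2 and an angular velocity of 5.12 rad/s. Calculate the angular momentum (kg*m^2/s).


L = I * omega
L = 0.421 * 5.12
L = 2.1555


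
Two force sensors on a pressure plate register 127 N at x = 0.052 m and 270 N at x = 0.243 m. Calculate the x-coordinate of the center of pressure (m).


COP_x = (F1*x1 + F2*x2) / (F1 + F2)
COP_x = (127*0.052 + 270*0.243) / (127 + 270)
Numerator = 72.2140
Denominator = 397
COP_x = 0.1819


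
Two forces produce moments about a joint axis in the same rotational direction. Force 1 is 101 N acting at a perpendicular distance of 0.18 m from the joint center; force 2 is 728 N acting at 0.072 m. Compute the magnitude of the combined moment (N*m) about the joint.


M = F1 * d1 + F2 * d2
M = 101 * 0.18 + 728 * 0.072
M = 18.1800 + 52.4160
M = 70.5960


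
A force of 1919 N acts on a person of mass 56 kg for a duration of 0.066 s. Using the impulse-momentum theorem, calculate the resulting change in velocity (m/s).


J = F * dt = 1919 * 0.066 = 126.6540 N*s
delta_v = J / m
delta_v = 126.6540 / 56
delta_v = 2.2617


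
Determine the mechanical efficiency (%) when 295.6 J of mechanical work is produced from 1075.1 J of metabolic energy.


eta = (W_mech / E_meta) * 100
eta = (295.6 / 1075.1) * 100
ratio = 0.2750
eta = 27.4951


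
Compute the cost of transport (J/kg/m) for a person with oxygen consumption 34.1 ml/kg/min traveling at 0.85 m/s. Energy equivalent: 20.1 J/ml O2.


Power per kg = VO2 * 20.1 / 60
Power per kg = 34.1 * 20.1 / 60 = 11.4235 W/kg
Cost = power_per_kg / speed
Cost = 11.4235 / 0.85
Cost = 13.4394


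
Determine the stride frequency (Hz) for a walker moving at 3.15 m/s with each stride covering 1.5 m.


f = v / stride_length
f = 3.15 / 1.5
f = 2.1000


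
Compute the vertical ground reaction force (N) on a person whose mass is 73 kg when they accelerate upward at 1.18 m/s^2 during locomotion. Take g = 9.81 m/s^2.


GRF = m * (g + a)
GRF = 73 * (9.81 + 1.18)
GRF = 73 * 10.9900
GRF = 802.2700


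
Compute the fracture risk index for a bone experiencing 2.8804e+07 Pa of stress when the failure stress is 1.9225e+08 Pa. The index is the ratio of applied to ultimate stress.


FRI = applied / ultimate
FRI = 2.8804e+07 / 1.9225e+08
FRI = 0.1498


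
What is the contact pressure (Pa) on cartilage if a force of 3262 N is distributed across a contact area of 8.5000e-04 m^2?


P = F / A
P = 3262 / 8.5000e-04
P = 3.8376e+06


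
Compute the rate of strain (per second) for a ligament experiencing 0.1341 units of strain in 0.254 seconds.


strain_rate = delta_strain / delta_t
strain_rate = 0.1341 / 0.254
strain_rate = 0.5280


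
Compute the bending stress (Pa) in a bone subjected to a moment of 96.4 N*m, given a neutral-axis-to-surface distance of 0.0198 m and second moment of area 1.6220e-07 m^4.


sigma = M * c / I
sigma = 96.4 * 0.0198 / 1.6220e-07
M * c = 1.9087
sigma = 1.1768e+07


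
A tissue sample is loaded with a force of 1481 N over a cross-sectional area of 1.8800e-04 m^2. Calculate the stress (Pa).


stress = F / A
stress = 1481 / 1.8800e-04
stress = 7.8777e+06


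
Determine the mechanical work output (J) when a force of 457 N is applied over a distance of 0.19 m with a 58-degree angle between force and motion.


W = F * d * cos(theta)
theta = 58 deg = 1.0123 rad
cos(theta) = 0.5299
W = 457 * 0.19 * 0.5299
W = 46.0129


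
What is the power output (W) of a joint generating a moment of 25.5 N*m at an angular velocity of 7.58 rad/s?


P = M * omega
P = 25.5 * 7.58
P = 193.2900


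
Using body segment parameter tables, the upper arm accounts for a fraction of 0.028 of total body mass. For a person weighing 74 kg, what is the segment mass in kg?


m_segment = body_mass * fraction
m_segment = 74 * 0.028
m_segment = 2.0720


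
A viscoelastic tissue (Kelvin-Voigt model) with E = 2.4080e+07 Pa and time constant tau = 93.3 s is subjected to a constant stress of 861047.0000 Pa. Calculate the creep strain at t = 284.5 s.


epsilon(t) = (sigma/E) * (1 - exp(-t/tau))
sigma/E = 861047.0000 / 2.4080e+07 = 0.0358
exp(-t/tau) = exp(-284.5 / 93.3) = 0.0474
epsilon = 0.0358 * (1 - 0.0474)
epsilon = 0.0341


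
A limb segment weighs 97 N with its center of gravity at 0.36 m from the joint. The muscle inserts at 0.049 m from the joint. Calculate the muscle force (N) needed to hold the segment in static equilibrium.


F_muscle = W * d_load / d_muscle
F_muscle = 97 * 0.36 / 0.049
Numerator = 34.9200
F_muscle = 712.6531


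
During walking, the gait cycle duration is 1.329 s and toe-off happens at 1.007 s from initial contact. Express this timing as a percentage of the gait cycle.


pct = (event_time / cycle_time) * 100
pct = (1.007 / 1.329) * 100
ratio = 0.7577
pct = 75.7713


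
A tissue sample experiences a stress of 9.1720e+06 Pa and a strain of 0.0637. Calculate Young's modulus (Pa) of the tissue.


E = stress / strain
E = 9.1720e+06 / 0.0637
E = 1.4399e+08


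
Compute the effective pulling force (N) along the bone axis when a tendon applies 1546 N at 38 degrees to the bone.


F_eff = F_tendon * cos(theta)
theta = 38 deg = 0.6632 rad
cos(theta) = 0.7880
F_eff = 1546 * 0.7880
F_eff = 1218.2646


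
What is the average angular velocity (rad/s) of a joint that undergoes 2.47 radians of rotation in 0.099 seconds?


omega = delta_theta / delta_t
omega = 2.47 / 0.099
omega = 24.9495


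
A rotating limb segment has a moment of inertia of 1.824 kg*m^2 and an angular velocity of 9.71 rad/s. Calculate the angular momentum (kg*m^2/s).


L = I * omega
L = 1.824 * 9.71
L = 17.7110


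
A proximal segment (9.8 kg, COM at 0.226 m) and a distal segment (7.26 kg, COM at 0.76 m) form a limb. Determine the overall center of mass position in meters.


COM = (m1*x1 + m2*x2) / (m1 + m2)
COM = (9.8*0.226 + 7.26*0.76) / (9.8 + 7.26)
Numerator = 7.7324
Denominator = 17.0600
COM = 0.4532


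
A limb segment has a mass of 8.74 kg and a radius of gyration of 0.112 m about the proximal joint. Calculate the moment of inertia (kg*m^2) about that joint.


I = m * k^2
I = 8.74 * 0.112^2
k^2 = 0.0125
I = 0.1096


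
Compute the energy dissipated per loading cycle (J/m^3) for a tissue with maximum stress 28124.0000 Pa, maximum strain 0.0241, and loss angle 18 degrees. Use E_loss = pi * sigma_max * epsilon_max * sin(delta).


E_loss = pi * sigma_max * epsilon_max * sin(delta)
delta = 18 deg = 0.3142 rad
sin(delta) = 0.3090
E_loss = pi * 28124.0000 * 0.0241 * 0.3090
E_loss = 658.0007


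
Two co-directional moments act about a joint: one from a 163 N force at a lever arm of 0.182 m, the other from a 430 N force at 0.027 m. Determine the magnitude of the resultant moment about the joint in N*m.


M = F1 * d1 + F2 * d2
M = 163 * 0.182 + 430 * 0.027
M = 29.6660 + 11.6100
M = 41.2760


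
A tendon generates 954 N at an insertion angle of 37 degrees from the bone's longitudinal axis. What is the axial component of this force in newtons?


F_eff = F_tendon * cos(theta)
theta = 37 deg = 0.6458 rad
cos(theta) = 0.7986
F_eff = 954 * 0.7986
F_eff = 761.8983


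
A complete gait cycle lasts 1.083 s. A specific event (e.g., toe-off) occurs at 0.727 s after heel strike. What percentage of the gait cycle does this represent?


pct = (event_time / cycle_time) * 100
pct = (0.727 / 1.083) * 100
ratio = 0.6713
pct = 67.1283


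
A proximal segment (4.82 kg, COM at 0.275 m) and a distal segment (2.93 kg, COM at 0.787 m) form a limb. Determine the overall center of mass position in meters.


COM = (m1*x1 + m2*x2) / (m1 + m2)
COM = (4.82*0.275 + 2.93*0.787) / (4.82 + 2.93)
Numerator = 3.6314
Denominator = 7.7500
COM = 0.4686


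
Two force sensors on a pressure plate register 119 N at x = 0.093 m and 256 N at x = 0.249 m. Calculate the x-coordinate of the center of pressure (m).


COP_x = (F1*x1 + F2*x2) / (F1 + F2)
COP_x = (119*0.093 + 256*0.249) / (119 + 256)
Numerator = 74.8110
Denominator = 375
COP_x = 0.1995


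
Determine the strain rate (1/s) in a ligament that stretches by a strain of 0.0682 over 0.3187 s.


strain_rate = delta_strain / delta_t
strain_rate = 0.0682 / 0.3187
strain_rate = 0.2140


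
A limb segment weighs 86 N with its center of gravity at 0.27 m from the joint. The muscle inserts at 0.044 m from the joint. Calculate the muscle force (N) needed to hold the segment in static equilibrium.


F_muscle = W * d_load / d_muscle
F_muscle = 86 * 0.27 / 0.044
Numerator = 23.2200
F_muscle = 527.7273


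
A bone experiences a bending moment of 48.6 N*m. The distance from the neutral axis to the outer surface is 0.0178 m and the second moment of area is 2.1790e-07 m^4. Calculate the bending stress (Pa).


sigma = M * c / I
sigma = 48.6 * 0.0178 / 2.1790e-07
M * c = 0.8651
sigma = 3.9701e+06


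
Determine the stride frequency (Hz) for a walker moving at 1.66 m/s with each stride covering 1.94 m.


f = v / stride_length
f = 1.66 / 1.94
f = 0.8557


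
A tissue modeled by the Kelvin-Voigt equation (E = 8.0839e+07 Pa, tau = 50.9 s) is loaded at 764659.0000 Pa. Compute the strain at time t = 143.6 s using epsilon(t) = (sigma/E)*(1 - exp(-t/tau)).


epsilon(t) = (sigma/E) * (1 - exp(-t/tau))
sigma/E = 764659.0000 / 8.0839e+07 = 0.0095
exp(-t/tau) = exp(-143.6 / 50.9) = 0.0595
epsilon = 0.0095 * (1 - 0.0595)
epsilon = 0.0089


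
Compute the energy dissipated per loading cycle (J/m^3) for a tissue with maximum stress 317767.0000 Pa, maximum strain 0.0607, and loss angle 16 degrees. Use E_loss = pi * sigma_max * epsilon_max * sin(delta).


E_loss = pi * sigma_max * epsilon_max * sin(delta)
delta = 16 deg = 0.2793 rad
sin(delta) = 0.2756
E_loss = pi * 317767.0000 * 0.0607 * 0.2756
E_loss = 16702.6520


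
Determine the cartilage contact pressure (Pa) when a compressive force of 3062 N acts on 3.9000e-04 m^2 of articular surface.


P = F / A
P = 3062 / 3.9000e-04
P = 7.8513e+06


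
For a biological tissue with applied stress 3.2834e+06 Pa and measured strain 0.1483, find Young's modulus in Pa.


E = stress / strain
E = 3.2834e+06 / 0.1483
E = 2.2140e+07


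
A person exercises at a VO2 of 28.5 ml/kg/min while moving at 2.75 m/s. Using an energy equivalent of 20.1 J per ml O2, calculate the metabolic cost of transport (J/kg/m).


Power per kg = VO2 * 20.1 / 60
Power per kg = 28.5 * 20.1 / 60 = 9.5475 W/kg
Cost = power_per_kg / speed
Cost = 9.5475 / 2.75
Cost = 3.4718


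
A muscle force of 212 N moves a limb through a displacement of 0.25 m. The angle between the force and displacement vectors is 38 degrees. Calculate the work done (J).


W = F * d * cos(theta)
theta = 38 deg = 0.6632 rad
cos(theta) = 0.7880
W = 212 * 0.25 * 0.7880
W = 41.7646


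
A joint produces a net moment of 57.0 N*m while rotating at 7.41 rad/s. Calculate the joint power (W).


P = M * omega
P = 57.0 * 7.41
P = 422.3700


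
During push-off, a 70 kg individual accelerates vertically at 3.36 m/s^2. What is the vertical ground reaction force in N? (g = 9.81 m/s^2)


GRF = m * (g + a)
GRF = 70 * (9.81 + 3.36)
GRF = 70 * 13.1700
GRF = 921.9000


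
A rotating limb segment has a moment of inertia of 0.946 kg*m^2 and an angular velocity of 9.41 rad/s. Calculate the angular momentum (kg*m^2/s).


L = I * omega
L = 0.946 * 9.41
L = 8.9019


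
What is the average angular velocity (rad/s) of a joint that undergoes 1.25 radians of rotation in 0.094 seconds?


omega = delta_theta / delta_t
omega = 1.25 / 0.094
omega = 13.2979


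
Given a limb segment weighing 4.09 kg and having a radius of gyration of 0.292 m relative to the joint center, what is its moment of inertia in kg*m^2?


I = m * k^2
I = 4.09 * 0.292^2
k^2 = 0.0853
I = 0.3487


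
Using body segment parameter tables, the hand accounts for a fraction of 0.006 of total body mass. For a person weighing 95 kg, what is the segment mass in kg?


m_segment = body_mass * fraction
m_segment = 95 * 0.006
m_segment = 0.5700


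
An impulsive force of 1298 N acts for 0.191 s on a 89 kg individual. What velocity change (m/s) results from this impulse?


J = F * dt = 1298 * 0.191 = 247.9180 N*s
delta_v = J / m
delta_v = 247.9180 / 89
delta_v = 2.7856


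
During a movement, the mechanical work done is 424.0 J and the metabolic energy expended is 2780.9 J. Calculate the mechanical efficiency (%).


eta = (W_mech / E_meta) * 100
eta = (424.0 / 2780.9) * 100
ratio = 0.1525
eta = 15.2469


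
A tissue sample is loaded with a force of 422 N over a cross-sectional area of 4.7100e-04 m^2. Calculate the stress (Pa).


stress = F / A
stress = 422 / 4.7100e-04
stress = 895966.0297


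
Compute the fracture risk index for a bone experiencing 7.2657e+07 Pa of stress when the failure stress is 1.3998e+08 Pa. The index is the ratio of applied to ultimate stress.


FRI = applied / ultimate
FRI = 7.2657e+07 / 1.3998e+08
FRI = 0.5191


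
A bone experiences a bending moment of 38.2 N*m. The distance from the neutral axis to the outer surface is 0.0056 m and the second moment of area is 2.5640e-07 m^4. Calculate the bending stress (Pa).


sigma = M * c / I
sigma = 38.2 * 0.0056 / 2.5640e-07
M * c = 0.2139
sigma = 834321.3729


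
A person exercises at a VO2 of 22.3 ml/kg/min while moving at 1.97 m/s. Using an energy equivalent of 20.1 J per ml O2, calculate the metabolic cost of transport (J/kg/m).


Power per kg = VO2 * 20.1 / 60
Power per kg = 22.3 * 20.1 / 60 = 7.4705 W/kg
Cost = power_per_kg / speed
Cost = 7.4705 / 1.97
Cost = 3.7921


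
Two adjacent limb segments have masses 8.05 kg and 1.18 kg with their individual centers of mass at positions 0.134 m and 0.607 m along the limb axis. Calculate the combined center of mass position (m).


COM = (m1*x1 + m2*x2) / (m1 + m2)
COM = (8.05*0.134 + 1.18*0.607) / (8.05 + 1.18)
Numerator = 1.7950
Denominator = 9.2300
COM = 0.1945


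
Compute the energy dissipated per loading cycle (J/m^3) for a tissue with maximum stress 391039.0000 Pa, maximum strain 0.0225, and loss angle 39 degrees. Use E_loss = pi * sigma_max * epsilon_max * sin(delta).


E_loss = pi * sigma_max * epsilon_max * sin(delta)
delta = 39 deg = 0.6807 rad
sin(delta) = 0.6293
E_loss = pi * 391039.0000 * 0.0225 * 0.6293
E_loss = 17394.9934


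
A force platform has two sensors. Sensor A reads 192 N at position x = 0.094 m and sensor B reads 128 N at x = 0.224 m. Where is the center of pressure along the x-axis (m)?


COP_x = (F1*x1 + F2*x2) / (F1 + F2)
COP_x = (192*0.094 + 128*0.224) / (192 + 128)
Numerator = 46.7200
Denominator = 320
COP_x = 0.1460


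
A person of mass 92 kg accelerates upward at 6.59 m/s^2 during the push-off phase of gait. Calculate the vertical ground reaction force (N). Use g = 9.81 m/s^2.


GRF = m * (g + a)
GRF = 92 * (9.81 + 6.59)
GRF = 92 * 16.4000
GRF = 1508.8000


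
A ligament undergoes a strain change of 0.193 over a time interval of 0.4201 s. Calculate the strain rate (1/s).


strain_rate = delta_strain / delta_t
strain_rate = 0.193 / 0.4201
strain_rate = 0.4594


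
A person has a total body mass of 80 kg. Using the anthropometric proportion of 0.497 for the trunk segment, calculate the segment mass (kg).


m_segment = body_mass * fraction
m_segment = 80 * 0.497
m_segment = 39.7600


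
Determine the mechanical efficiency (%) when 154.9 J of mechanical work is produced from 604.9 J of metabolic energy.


eta = (W_mech / E_meta) * 100
eta = (154.9 / 604.9) * 100
ratio = 0.2561
eta = 25.6075


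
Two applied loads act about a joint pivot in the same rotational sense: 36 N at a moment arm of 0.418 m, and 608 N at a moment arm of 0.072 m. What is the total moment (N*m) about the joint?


M = F1 * d1 + F2 * d2
M = 36 * 0.418 + 608 * 0.072
M = 15.0480 + 43.7760
M = 58.8240


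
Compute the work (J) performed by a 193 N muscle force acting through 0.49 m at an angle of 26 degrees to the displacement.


W = F * d * cos(theta)
theta = 26 deg = 0.4538 rad
cos(theta) = 0.8988
W = 193 * 0.49 * 0.8988
W = 84.9990


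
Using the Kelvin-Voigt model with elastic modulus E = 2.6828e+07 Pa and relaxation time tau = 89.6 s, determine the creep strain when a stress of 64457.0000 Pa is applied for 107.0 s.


epsilon(t) = (sigma/E) * (1 - exp(-t/tau))
sigma/E = 64457.0000 / 2.6828e+07 = 0.0024
exp(-t/tau) = exp(-107.0 / 89.6) = 0.3029
epsilon = 0.0024 * (1 - 0.3029)
epsilon = 0.0017


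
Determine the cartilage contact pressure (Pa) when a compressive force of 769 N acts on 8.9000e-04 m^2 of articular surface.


P = F / A
P = 769 / 8.9000e-04
P = 864044.9438


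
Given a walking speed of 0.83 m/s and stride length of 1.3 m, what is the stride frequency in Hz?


f = v / stride_length
f = 0.83 / 1.3
f = 0.6385


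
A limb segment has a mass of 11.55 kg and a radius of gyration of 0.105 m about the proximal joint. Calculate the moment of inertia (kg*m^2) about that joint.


I = m * k^2
I = 11.55 * 0.105^2
k^2 = 0.0110
I = 0.1273


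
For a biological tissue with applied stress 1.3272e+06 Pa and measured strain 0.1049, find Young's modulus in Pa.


E = stress / strain
E = 1.3272e+06 / 0.1049
E = 1.2652e+07


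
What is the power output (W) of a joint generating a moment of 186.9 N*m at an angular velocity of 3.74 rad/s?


P = M * omega
P = 186.9 * 3.74
P = 699.0060


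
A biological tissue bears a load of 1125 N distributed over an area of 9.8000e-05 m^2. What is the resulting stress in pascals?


stress = F / A
stress = 1125 / 9.8000e-05
stress = 1.1480e+07


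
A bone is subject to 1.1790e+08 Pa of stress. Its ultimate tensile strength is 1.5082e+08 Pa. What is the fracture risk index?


FRI = applied / ultimate
FRI = 1.1790e+08 / 1.5082e+08
FRI = 0.7817


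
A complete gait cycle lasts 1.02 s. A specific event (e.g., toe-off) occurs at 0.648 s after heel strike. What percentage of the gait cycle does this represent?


pct = (event_time / cycle_time) * 100
pct = (0.648 / 1.02) * 100
ratio = 0.6353
pct = 63.5294


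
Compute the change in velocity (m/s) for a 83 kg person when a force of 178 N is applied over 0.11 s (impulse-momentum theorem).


J = F * dt = 178 * 0.11 = 19.5800 N*s
delta_v = J / m
delta_v = 19.5800 / 83
delta_v = 0.2359


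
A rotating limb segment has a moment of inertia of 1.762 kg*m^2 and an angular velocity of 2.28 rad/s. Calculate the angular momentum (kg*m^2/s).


L = I * omega
L = 1.762 * 2.28
L = 4.0174


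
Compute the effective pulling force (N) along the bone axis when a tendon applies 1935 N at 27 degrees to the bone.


F_eff = F_tendon * cos(theta)
theta = 27 deg = 0.4712 rad
cos(theta) = 0.8910
F_eff = 1935 * 0.8910
F_eff = 1724.0976


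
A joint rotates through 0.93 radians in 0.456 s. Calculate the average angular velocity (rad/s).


omega = delta_theta / delta_t
omega = 0.93 / 0.456
omega = 2.0395


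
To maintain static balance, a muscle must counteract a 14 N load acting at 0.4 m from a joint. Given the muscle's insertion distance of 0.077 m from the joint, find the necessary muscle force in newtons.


F_muscle = W * d_load / d_muscle
F_muscle = 14 * 0.4 / 0.077
Numerator = 5.6000
F_muscle = 72.7273


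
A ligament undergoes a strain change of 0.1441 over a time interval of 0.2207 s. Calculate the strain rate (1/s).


strain_rate = delta_strain / delta_t
strain_rate = 0.1441 / 0.2207
strain_rate = 0.6529


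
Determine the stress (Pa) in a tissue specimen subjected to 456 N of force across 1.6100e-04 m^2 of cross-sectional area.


stress = F / A
stress = 456 / 1.6100e-04
stress = 2.8323e+06


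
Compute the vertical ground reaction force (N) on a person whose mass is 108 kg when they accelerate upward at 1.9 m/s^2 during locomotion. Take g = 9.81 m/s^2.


GRF = m * (g + a)
GRF = 108 * (9.81 + 1.9)
GRF = 108 * 11.7100
GRF = 1264.6800


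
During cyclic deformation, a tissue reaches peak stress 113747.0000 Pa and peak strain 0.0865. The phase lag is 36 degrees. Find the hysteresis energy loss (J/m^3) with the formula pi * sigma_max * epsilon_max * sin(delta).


E_loss = pi * sigma_max * epsilon_max * sin(delta)
delta = 36 deg = 0.6283 rad
sin(delta) = 0.5878
E_loss = pi * 113747.0000 * 0.0865 * 0.5878
E_loss = 18168.7319


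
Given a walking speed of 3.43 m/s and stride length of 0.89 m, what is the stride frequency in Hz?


f = v / stride_length
f = 3.43 / 0.89
f = 3.8539


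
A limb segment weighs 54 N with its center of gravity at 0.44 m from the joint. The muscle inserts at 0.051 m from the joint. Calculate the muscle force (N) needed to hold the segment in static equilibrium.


F_muscle = W * d_load / d_muscle
F_muscle = 54 * 0.44 / 0.051
Numerator = 23.7600
F_muscle = 465.8824


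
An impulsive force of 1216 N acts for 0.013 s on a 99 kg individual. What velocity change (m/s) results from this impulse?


J = F * dt = 1216 * 0.013 = 15.8080 N*s
delta_v = J / m
delta_v = 15.8080 / 99
delta_v = 0.1597


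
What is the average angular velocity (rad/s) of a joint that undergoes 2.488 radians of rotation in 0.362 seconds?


omega = delta_theta / delta_t
omega = 2.488 / 0.362
omega = 6.8729


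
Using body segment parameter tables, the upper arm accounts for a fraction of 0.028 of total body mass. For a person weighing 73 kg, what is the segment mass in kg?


m_segment = body_mass * fraction
m_segment = 73 * 0.028
m_segment = 2.0440


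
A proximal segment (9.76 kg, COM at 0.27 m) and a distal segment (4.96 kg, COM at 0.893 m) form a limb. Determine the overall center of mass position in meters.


COM = (m1*x1 + m2*x2) / (m1 + m2)
COM = (9.76*0.27 + 4.96*0.893) / (9.76 + 4.96)
Numerator = 7.0645
Denominator = 14.7200
COM = 0.4799


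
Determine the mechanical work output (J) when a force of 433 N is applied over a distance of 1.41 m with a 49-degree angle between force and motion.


W = F * d * cos(theta)
theta = 49 deg = 0.8552 rad
cos(theta) = 0.6561
W = 433 * 1.41 * 0.6561
W = 400.5437


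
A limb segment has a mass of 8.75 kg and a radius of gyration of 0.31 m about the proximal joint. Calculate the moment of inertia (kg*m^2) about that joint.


I = m * k^2
I = 8.75 * 0.31^2
k^2 = 0.0961
I = 0.8409


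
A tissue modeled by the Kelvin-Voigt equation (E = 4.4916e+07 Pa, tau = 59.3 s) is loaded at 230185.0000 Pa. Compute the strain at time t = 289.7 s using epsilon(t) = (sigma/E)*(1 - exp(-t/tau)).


epsilon(t) = (sigma/E) * (1 - exp(-t/tau))
sigma/E = 230185.0000 / 4.4916e+07 = 0.0051
exp(-t/tau) = exp(-289.7 / 59.3) = 0.0076
epsilon = 0.0051 * (1 - 0.0076)
epsilon = 0.0051


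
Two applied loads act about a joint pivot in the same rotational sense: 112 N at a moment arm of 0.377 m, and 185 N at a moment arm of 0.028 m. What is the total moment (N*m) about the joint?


M = F1 * d1 + F2 * d2
M = 112 * 0.377 + 185 * 0.028
M = 42.2240 + 5.1800
M = 47.4040


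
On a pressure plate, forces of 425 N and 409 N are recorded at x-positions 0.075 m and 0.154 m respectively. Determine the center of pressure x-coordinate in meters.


COP_x = (F1*x1 + F2*x2) / (F1 + F2)
COP_x = (425*0.075 + 409*0.154) / (425 + 409)
Numerator = 94.8610
Denominator = 834
COP_x = 0.1137


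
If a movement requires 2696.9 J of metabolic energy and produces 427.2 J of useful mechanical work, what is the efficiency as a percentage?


eta = (W_mech / E_meta) * 100
eta = (427.2 / 2696.9) * 100
ratio = 0.1584
eta = 15.8404
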